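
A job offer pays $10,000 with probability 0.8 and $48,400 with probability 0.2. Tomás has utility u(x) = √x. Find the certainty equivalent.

$15,376

E[u] = 0.8·√10000 + 0.2·√48400 = 0.8·100 + 0.2·220 = 124
CE = (124)² = 15376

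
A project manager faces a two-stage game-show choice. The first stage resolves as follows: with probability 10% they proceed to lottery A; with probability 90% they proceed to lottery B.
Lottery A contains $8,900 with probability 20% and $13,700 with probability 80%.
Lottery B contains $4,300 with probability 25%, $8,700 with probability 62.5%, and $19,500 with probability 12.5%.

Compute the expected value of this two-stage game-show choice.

$9,329

EV(A) = 0.2 × 8900 + 0.8 × 13700 = 1780 + 10960 = 12740
EV(B) = 0.25 × 4300 + 0.625 × 8700 + 0.125 × 19500 = 1075 + 5437.5 + 2437.5 = 8950
Overall = 0.1 × 12740 + 0.9 × 8950 = 1274 + 8055 = 9329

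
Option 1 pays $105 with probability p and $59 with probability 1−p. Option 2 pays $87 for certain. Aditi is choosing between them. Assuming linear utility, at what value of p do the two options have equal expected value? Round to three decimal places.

p = 0.609

p·105 + (1−p)·59 = 87
46p + 59 = 87
p = (87 − 59) / 46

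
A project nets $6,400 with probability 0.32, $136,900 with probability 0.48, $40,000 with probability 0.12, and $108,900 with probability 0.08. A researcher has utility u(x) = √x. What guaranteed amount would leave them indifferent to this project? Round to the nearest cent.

E[u] = 0.32·√6400 + 0.48·√136900 + 0.12·√40000 + 0.08·√108900 = 0.32·80 + 0.48·370 + 0.12·200 + 0.08·330 = 253.6
CE = (253.6)² = 64312.96

$64,312.96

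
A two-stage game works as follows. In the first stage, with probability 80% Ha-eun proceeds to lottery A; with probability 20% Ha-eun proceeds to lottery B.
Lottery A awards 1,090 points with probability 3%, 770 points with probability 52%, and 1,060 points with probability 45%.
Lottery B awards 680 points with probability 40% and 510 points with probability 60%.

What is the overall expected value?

EV(A) = 0.03 × 1090 + 0.52 × 770 + 0.45 × 1060 = 32.7 + 400.4 + 477 = 910.1
EV(B) = 0.4 × 680 + 0.6 × 510 = 272 + 306 = 578
Overall = 0.8 × 910.1 + 0.2 × 578 = 728.08 + 115.6 = 843.68

843.68 points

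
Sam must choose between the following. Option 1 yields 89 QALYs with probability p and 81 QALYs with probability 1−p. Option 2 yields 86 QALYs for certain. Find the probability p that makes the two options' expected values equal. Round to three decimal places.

p·89 + (1−p)·81 = 86
8p + 81 = 86
p = (86 − 81) / 8

p = 0.625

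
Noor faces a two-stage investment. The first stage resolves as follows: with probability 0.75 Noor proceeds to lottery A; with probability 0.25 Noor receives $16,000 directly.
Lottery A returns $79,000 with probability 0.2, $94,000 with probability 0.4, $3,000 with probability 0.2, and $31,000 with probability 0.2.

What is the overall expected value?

EV(A) = 0.2 × 79000 + 0.4 × 94000 + 0.2 × 3000 + 0.2 × 31000 = 15800 + 37600 + 600 + 6200 = 60200
Branch B: 16000 (certain)
Overall = 0.75 × 60200 + 0.25 × 16000 = 45150 + 4000 = 49150

$49,150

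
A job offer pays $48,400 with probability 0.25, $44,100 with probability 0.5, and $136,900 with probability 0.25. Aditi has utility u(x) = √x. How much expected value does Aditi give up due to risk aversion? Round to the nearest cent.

$4,618.75

E[u] = 0.25·√48400 + 0.5·√44100 + 0.25·√136900 = 0.25·220 + 0.5·210 + 0.25·370 = 252.5
CE = (252.5)² = 63756.25
Risk premium = EV − CE = 68375 − 63756.25 = 4618.75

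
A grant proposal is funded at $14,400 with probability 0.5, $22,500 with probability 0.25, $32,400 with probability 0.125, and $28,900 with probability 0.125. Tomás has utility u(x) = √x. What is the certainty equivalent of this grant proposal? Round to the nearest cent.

$19,951.56

E[u] = 0.5·√14400 + 0.25·√22500 + 0.125·√32400 + 0.125·√28900 = 0.5·120 + 0.25·150 + 0.125·180 + 0.125·170 = 141.25
CE = (141.25)² = 19951.5625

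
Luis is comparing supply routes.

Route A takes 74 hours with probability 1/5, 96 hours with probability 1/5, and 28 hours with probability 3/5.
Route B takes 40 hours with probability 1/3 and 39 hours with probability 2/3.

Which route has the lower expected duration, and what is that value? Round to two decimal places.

Route A = 1/5 × 74 + 1/5 × 96 + 3/5 × 28 = 14.8 + 19.2 + 16.8 = 50.8
Route B = 1/3 × 40 + 2/3 × 39 = 13.3333 + 26 = 39.3333

Route B (39.33 hours)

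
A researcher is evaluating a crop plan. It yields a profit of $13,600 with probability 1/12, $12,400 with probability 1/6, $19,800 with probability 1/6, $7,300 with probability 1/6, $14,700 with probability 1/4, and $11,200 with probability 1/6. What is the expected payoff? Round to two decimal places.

EV = 1/12 × 13600 + 1/6 × 12400 + 1/6 × 19800 + 1/6 × 7300 + 1/4 × 14700 + 1/6 × 11200 = 1133.3333 + 2066.6667 + 3300 + 1216.6667 + 3675 + 1866.6667 = 13258.3333

$13,258.33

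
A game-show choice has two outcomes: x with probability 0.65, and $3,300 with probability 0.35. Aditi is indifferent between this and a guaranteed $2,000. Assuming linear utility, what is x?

x = $1,300

0.65·x + 0.35·3300 = 2000
0.65·x = 2000 − 1155 = 845
x = 845 / 0.65 = 1300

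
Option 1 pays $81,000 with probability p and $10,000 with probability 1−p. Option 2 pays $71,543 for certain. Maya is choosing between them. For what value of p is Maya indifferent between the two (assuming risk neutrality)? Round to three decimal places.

p = 0.867

p·81000 + (1−p)·10000 = 71543
71000p + 10000 = 71543
p = (71543 − 10000) / 71000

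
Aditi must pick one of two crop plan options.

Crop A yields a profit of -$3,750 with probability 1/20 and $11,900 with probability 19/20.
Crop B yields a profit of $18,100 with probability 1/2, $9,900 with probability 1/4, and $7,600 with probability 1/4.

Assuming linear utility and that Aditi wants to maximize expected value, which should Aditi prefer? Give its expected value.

Crop A = 1/20 × (-3750) + 19/20 × 11900 = -187.5 + 11305 = 11117.5
Crop B = 1/2 × 18100 + 1/4 × 9900 + 1/4 × 7600 = 9050 + 2475 + 1900 = 13425

Crop B ($13,425)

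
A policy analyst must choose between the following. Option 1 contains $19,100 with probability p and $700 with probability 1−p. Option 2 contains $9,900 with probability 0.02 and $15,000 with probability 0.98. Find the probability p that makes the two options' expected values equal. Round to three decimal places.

EV(Option 2) = 0.02 × 9900 + 0.98 × 15000 = 198 + 14700 = 14898
p·19100 + (1−p)·700 = 14898
18400p + 700 = 14898
p = (14898 − 700) / 18400

p = 0.772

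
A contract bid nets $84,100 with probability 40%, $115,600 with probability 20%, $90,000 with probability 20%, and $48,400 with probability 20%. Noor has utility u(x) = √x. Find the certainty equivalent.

E[u] = 0.4·√84100 + 0.2·√115600 + 0.2·√90000 + 0.2·√48400 = 0.4·290 + 0.2·340 + 0.2·300 + 0.2·220 = 288
CE = (288)² = 82944

$82,944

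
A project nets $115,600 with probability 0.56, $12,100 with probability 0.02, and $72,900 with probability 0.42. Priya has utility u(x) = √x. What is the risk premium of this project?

E[u] = 0.56·√115600 + 0.02·√12100 + 0.42·√72900 = 0.56·340 + 0.02·110 + 0.42·270 = 306
CE = (306)² = 93636
Risk premium = EV − CE = 95596 − 93636 = 1960

$1,960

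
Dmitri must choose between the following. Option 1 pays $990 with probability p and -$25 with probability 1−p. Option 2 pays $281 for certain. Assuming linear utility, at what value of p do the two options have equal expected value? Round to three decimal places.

p·990 + (1−p)·(-25) = 281
1015p − 25 = 281
p = (281 + 25) / 1015

p = 0.301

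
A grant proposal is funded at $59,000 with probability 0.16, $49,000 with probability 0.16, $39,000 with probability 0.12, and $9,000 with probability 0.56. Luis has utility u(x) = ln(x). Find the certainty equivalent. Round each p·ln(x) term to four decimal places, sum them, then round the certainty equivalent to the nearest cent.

$19,013.41

E[u] = 0.16·ln(59000) + 0.16·ln(49000) + 0.12·ln(39000) + 0.56·ln(9000) = 1.7576 + 1.7279 + 1.2686 + 5.0988 = 9.8529
CE = e^9.8529 ≈ 19013.41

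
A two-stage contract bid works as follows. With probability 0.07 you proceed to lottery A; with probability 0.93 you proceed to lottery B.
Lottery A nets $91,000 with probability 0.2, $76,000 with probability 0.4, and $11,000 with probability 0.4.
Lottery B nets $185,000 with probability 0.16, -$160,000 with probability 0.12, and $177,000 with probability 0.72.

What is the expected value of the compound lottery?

$131,901.20

EV(A) = 0.2 × 91000 + 0.4 × 76000 + 0.4 × 11000 = 18200 + 30400 + 4400 = 53000
EV(B) = 0.16 × 185000 + 0.12 × (-160000) + 0.72 × 177000 = 29600 − 19200 + 127440 = 137840
Overall = 0.07 × 53000 + 0.93 × 137840 = 3710 + 128191.2 = 131901.2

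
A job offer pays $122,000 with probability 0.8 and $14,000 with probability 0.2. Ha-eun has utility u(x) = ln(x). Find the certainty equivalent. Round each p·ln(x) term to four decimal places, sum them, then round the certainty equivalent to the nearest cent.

$79,126.25

E[u] = 0.8·ln(122000) + 0.2·ln(14000) = 9.3694 + 1.9094 = 11.2788
CE = e^11.2788 ≈ 79126.25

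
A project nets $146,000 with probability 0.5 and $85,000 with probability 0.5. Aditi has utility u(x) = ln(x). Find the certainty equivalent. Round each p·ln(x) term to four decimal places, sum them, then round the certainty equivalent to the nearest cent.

E[u] = 0.5·ln(146000) + 0.5·ln(85000) = 5.9457 + 5.6752 = 11.6209
CE = e^11.6209 ≈ 111401.94

$111,401.94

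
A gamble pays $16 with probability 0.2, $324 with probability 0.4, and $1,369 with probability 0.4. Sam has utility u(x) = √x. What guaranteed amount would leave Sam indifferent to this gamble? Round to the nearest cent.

$519.84

E[u] = 0.2·√16 + 0.4·√324 + 0.4·√1369 = 0.2·4 + 0.4·18 + 0.4·37 = 22.8
CE = (22.8)² = 519.84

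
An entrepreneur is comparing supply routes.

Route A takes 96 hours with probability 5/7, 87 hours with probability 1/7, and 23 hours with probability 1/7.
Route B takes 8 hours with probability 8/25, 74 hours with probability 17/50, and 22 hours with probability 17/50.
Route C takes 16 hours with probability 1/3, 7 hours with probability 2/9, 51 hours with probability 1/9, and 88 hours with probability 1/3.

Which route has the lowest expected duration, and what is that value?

Route B (35.2 hours)

Route A = 5/7 × 96 + 1/7 × 87 + 1/7 × 23 = 68.5714 + 12.4286 + 3.2857 = 84.2857
Route B = 8/25 × 8 + 17/50 × 74 + 17/50 × 22 = 2.56 + 25.16 + 7.48 = 35.2
Route C = 1/3 × 16 + 2/9 × 7 + 1/9 × 51 + 1/3 × 88 = 5.3333 + 1.5556 + 5.6667 + 29.3333 = 41.8889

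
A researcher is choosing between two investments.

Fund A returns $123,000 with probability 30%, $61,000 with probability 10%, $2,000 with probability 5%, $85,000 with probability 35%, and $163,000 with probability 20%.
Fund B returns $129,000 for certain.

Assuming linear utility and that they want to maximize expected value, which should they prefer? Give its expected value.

Fund B ($129,000)

Fund A = 0.3 × 123000 + 0.1 × 61000 + 0.05 × 2000 + 0.35 × 85000 + 0.2 × 163000 = 36900 + 6100 + 100 + 29750 + 32600 = 105450
Fund B: 129000 (certain)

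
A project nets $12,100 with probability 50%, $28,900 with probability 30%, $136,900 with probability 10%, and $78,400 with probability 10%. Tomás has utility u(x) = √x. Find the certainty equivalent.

$29,241

E[u] = 0.5·√12100 + 0.3·√28900 + 0.1·√136900 + 0.1·√78400 = 0.5·110 + 0.3·170 + 0.1·370 + 0.1·280 = 171
CE = (171)² = 29241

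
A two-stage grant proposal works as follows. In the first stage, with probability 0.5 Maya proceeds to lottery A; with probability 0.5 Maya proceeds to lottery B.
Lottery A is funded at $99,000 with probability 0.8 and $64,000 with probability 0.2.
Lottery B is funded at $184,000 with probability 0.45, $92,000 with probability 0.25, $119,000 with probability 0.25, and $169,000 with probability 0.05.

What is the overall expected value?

EV(A) = 0.8 × 99000 + 0.2 × 64000 = 79200 + 12800 = 92000
EV(B) = 0.45 × 184000 + 0.25 × 92000 + 0.25 × 119000 + 0.05 × 169000 = 82800 + 23000 + 29750 + 8450 = 144000
Overall = 0.5 × 92000 + 0.5 × 144000 = 46000 + 72000 = 118000

$118,000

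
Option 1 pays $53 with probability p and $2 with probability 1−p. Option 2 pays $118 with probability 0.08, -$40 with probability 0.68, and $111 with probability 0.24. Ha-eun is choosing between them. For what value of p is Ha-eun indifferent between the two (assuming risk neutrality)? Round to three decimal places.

p = 0.135

EV(Option 2) = 0.08 × 118 + 0.68 × (-40) + 0.24 × 111 = 9.44 − 27.2 + 26.64 = 8.88
p·53 + (1−p)·2 = 8.88
51p + 2 = 8.88
p = (8.88 − 2) / 51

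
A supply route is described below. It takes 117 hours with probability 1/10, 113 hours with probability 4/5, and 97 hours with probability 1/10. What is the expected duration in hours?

EV = 1/10 × 117 + 4/5 × 113 + 1/10 × 97 = 11.7 + 90.4 + 9.7 = 111.8

111.8 hours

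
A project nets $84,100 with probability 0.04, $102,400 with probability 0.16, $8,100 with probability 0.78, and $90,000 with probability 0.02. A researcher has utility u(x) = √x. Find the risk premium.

$8,545

E[u] = 0.04·√84100 + 0.16·√102400 + 0.78·√8100 + 0.02·√90000 = 0.04·290 + 0.16·320 + 0.78·90 + 0.02·300 = 139
CE = (139)² = 19321
Risk premium = EV − CE = 27866 − 19321 = 8545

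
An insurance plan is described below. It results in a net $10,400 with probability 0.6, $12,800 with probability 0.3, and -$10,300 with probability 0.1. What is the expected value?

$9,050

EV = 0.6 × 10400 + 0.3 × 12800 + 0.1 × (-10300) = 6240 + 3840 − 1030 = 9050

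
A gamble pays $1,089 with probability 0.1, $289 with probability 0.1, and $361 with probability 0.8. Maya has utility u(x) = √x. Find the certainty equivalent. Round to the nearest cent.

E[u] = 0.1·√1089 + 0.1·√289 + 0.8·√361 = 0.1·33 + 0.1·17 + 0.8·19 = 20.2
CE = (20.2)² = 408.04

$408.04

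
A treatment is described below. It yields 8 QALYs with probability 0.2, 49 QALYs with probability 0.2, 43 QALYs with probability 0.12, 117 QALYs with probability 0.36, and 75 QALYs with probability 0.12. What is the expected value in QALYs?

67.68 QALYs

EV = 0.2 × 8 + 0.2 × 49 + 0.12 × 43 + 0.36 × 117 + 0.12 × 75 = 1.6 + 9.8 + 5.16 + 42.12 + 9 = 67.68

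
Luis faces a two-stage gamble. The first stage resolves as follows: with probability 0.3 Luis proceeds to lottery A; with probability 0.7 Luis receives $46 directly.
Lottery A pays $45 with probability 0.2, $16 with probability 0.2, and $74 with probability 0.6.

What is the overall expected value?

EV(A) = 0.2 × 45 + 0.2 × 16 + 0.6 × 74 = 9 + 3.2 + 44.4 = 56.6
Branch B: 46 (certain)
Overall = 0.3 × 56.6 + 0.7 × 46 = 16.98 + 32.2 = 49.18

$49.18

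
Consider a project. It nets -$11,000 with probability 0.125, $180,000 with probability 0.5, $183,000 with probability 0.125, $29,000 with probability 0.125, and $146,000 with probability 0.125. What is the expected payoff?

EV = 0.125 × (-11000) + 0.5 × 180000 + 0.125 × 183000 + 0.125 × 29000 + 0.125 × 146000 = -1375 + 90000 + 22875 + 3625 + 18250 = 133375

$133,375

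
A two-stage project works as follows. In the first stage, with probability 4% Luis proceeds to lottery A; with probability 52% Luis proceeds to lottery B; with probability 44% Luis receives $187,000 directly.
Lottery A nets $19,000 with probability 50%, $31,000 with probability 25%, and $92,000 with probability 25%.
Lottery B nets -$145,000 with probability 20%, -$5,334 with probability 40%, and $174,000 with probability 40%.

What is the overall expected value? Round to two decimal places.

$103,892.53

EV(A) = 0.5 × 19000 + 0.25 × 31000 + 0.25 × 92000 = 9500 + 7750 + 23000 = 40250
EV(B) = 0.2 × (-145000) + 0.4 × (-5334) + 0.4 × 174000 = -29000 − 2133.6 + 69600 = 38466.4
Branch C: 187000 (certain)
Overall = 0.04 × 40250 + 0.52 × 38466.4 + 0.44 × 187000 = 1610 + 20002.528 + 82280 = 103892.528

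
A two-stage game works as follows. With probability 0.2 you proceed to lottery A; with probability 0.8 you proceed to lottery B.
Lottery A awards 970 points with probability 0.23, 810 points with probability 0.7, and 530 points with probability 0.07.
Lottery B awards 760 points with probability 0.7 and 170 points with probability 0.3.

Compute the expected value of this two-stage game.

EV(A) = 0.23 × 970 + 0.7 × 810 + 0.07 × 530 = 223.1 + 567 + 37.1 = 827.2
EV(B) = 0.7 × 760 + 0.3 × 170 = 532 + 51 = 583
Overall = 0.2 × 827.2 + 0.8 × 583 = 165.44 + 466.4 = 631.84

631.84 points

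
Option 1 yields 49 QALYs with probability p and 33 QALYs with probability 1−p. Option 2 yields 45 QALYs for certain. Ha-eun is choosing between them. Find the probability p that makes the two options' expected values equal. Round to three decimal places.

p·49 + (1−p)·33 = 45
16p + 33 = 45
p = (45 − 33) / 16

p = 0.750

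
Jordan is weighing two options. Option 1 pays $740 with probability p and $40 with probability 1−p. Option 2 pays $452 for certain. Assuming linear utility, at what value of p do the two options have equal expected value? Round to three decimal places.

p·740 + (1−p)·40 = 452
700p + 40 = 452
p = (452 − 40) / 700

p = 0.589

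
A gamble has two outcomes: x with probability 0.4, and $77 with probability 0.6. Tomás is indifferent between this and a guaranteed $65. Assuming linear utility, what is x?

0.4·x + 0.6·77 = 65
0.4·x = 65 − 46.2 = 18.8
x = 18.8 / 0.4 = 47

x = $47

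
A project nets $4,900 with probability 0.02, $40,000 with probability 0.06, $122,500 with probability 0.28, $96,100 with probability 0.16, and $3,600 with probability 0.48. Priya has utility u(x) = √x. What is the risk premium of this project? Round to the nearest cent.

$17,877.96

E[u] = 0.02·√4900 + 0.06·√40000 + 0.28·√122500 + 0.16·√96100 + 0.48·√3600 = 0.02·70 + 0.06·200 + 0.28·350 + 0.16·310 + 0.48·60 = 189.8
CE = (189.8)² = 36024.04
Risk premium = EV − CE = 53902 − 36024.04 = 17877.96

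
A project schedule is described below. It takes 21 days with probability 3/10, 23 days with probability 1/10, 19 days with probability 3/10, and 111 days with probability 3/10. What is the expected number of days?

EV = 3/10 × 21 + 1/10 × 23 + 3/10 × 19 + 3/10 × 111 = 6.3 + 2.3 + 5.7 + 33.3 = 47.6

47.6 days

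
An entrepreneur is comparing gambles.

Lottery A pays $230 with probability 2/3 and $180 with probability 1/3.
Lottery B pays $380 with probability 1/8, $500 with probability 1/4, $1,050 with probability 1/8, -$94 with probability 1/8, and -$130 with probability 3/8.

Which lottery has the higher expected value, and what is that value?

Lottery A = 2/3 × 230 + 1/3 × 180 = 153.3333 + 60 = 213.3333
Lottery B = 1/8 × 380 + 1/4 × 500 + 1/8 × 1050 + 1/8 × (-94) + 3/8 × (-130) = 47.5 + 125 + 131.25 − 11.75 − 48.75 = 243.25

Lottery B ($243.25)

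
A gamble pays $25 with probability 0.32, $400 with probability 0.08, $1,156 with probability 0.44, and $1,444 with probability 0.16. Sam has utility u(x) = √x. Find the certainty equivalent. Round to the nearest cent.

$587.58

E[u] = 0.32·√25 + 0.08·√400 + 0.44·√1156 + 0.16·√1444 = 0.32·5 + 0.08·20 + 0.44·34 + 0.16·38 = 24.24
CE = (24.24)² = 587.5776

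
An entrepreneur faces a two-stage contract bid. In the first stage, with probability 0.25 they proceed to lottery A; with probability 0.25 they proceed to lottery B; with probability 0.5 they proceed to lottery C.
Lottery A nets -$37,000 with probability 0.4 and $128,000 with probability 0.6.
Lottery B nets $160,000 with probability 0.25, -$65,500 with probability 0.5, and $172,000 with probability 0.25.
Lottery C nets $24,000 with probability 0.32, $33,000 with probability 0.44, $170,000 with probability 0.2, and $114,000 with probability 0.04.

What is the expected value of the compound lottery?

EV(A) = 0.4 × (-37000) + 0.6 × 128000 = -14800 + 76800 = 62000
EV(B) = 0.25 × 160000 + 0.5 × (-65500) + 0.25 × 172000 = 40000 − 32750 + 43000 = 50250
EV(C) = 0.32 × 24000 + 0.44 × 33000 + 0.2 × 170000 + 0.04 × 114000 = 7680 + 14520 + 34000 + 4560 = 60760
Overall = 0.25 × 62000 + 0.25 × 50250 + 0.5 × 60760 = 15500 + 12562.5 + 30380 = 58442.5

$58,442.50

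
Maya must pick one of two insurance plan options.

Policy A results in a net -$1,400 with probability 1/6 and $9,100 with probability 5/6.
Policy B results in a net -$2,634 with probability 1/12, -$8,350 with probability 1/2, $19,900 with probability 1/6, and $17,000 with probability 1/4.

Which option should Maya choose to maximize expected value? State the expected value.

Policy A ($7,350)

Policy A = 1/6 × (-1400) + 5/6 × 9100 = -233.3333 + 7583.3333 = 7350
Policy B = 1/12 × (-2634) + 1/2 × (-8350) + 1/6 × 19900 + 1/4 × 17000 = -219.5 − 4175 + 3316.6667 + 4250 = 3172.1667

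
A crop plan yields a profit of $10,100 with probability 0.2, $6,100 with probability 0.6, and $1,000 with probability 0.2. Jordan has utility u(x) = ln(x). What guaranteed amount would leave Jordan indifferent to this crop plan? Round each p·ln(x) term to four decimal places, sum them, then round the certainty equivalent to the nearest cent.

$4,699.92

E[u] = 0.2·ln(10100) + 0.6·ln(6100) + 0.2·ln(1000) = 1.8441 + 5.2296 + 1.3816 = 8.4553
CE = e^8.4553 ≈ 4699.92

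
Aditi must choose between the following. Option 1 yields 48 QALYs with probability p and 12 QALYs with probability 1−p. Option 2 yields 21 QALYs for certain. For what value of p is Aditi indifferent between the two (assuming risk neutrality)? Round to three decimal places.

p = 0.250

p·48 + (1−p)·12 = 21
36p + 12 = 21
p = (21 − 12) / 36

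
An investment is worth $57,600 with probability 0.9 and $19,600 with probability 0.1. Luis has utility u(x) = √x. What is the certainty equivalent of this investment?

$52,900

E[u] = 0.9·√57600 + 0.1·√19600 = 0.9·240 + 0.1·140 = 230
CE = (230)² = 52900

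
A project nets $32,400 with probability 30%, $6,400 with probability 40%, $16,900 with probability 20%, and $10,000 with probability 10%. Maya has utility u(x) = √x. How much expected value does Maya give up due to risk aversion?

E[u] = 0.3·√32400 + 0.4·√6400 + 0.2·√16900 + 0.1·√10000 = 0.3·180 + 0.4·80 + 0.2·130 + 0.1·100 = 122
CE = (122)² = 14884
Risk premium = EV − CE = 16660 − 14884 = 1776

$1,776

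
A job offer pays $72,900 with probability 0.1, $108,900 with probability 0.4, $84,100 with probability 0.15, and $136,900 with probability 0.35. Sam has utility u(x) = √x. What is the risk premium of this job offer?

E[u] = 0.1·√72900 + 0.4·√108900 + 0.15·√84100 + 0.35·√136900 = 0.1·270 + 0.4·330 + 0.15·290 + 0.35·370 = 332
CE = (332)² = 110224
Risk premium = EV − CE = 111380 − 110224 = 1156

$1,156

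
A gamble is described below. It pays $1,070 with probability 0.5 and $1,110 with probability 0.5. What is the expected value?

EV = 0.5 × 1070 + 0.5 × 1110 = 535 + 555 = 1090

$1,090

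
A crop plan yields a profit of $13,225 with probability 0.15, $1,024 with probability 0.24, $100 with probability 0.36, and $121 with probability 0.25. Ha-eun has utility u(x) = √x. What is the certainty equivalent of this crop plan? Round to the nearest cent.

E[u] = 0.15·√13225 + 0.24·√1024 + 0.36·√100 + 0.25·√121 = 0.15·115 + 0.24·32 + 0.36·10 + 0.25·11 = 31.28
CE = (31.28)² = 978.4384

$978.44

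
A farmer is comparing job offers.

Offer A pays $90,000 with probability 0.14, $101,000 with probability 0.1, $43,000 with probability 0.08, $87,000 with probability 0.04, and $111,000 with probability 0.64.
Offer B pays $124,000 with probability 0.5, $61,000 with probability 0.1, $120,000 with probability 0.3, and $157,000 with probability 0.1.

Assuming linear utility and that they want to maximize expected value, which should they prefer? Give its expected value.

Offer B ($119,800)

Offer A = 0.14 × 90000 + 0.1 × 101000 + 0.08 × 43000 + 0.04 × 87000 + 0.64 × 111000 = 12600 + 10100 + 3440 + 3480 + 71040 = 100660
Offer B = 0.5 × 124000 + 0.1 × 61000 + 0.3 × 120000 + 0.1 × 157000 = 62000 + 6100 + 36000 + 15700 = 119800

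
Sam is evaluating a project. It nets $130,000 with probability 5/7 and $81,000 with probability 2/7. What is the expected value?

EV = 5/7 × 130000 + 2/7 × 81000 = 92857.1429 + 23142.8571 = 116000

$116,000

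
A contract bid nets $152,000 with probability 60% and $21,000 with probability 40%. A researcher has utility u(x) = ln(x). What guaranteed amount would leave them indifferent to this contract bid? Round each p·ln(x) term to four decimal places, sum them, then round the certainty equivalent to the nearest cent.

$68,864.77

E[u] = 0.6·ln(152000) + 0.4·ln(21000) = 7.1590 + 3.9809 = 11.1399
CE = e^11.1399 ≈ 68864.77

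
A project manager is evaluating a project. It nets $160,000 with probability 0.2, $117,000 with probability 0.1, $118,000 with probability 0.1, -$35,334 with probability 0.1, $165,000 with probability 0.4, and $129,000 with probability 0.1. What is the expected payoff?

$130,866.60

EV = 0.2 × 160000 + 0.1 × 117000 + 0.1 × 118000 + 0.1 × (-35334) + 0.4 × 165000 + 0.1 × 129000 = 32000 + 11700 + 11800 − 3533.4 + 66000 + 12900 = 130866.6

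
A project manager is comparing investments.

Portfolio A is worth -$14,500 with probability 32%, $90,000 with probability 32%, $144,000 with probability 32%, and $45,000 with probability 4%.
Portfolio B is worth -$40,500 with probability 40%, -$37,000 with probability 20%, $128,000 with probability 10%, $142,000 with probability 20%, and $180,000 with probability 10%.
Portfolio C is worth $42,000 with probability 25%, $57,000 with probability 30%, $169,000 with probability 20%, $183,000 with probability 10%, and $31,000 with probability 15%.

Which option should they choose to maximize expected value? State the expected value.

Portfolio A = 0.32 × (-14500) + 0.32 × 90000 + 0.32 × 144000 + 0.04 × 45000 = -4640 + 28800 + 46080 + 1800 = 72040
Portfolio B = 0.4 × (-40500) + 0.2 × (-37000) + 0.1 × 128000 + 0.2 × 142000 + 0.1 × 180000 = -16200 − 7400 + 12800 + 28400 + 18000 = 35600
Portfolio C = 0.25 × 42000 + 0.3 × 57000 + 0.2 × 169000 + 0.1 × 183000 + 0.15 × 31000 = 10500 + 17100 + 33800 + 18300 + 4650 = 84350

Portfolio C ($84,350)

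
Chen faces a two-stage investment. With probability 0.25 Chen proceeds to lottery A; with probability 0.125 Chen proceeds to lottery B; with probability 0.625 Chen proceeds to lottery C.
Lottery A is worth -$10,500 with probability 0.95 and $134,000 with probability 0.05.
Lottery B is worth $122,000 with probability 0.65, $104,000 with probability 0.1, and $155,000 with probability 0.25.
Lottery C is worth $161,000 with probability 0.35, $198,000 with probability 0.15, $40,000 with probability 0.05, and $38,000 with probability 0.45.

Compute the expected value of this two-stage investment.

EV(A) = 0.95 × (-10500) + 0.05 × 134000 = -9975 + 6700 = -3275
EV(B) = 0.65 × 122000 + 0.1 × 104000 + 0.25 × 155000 = 79300 + 10400 + 38750 = 128450
EV(C) = 0.35 × 161000 + 0.15 × 198000 + 0.05 × 40000 + 0.45 × 38000 = 56350 + 29700 + 2000 + 17100 = 105150
Overall = 0.25 × (-3275) + 0.125 × 128450 + 0.625 × 105150 = -818.75 + 16056.25 + 65718.75 = 80956.25

$80,956.25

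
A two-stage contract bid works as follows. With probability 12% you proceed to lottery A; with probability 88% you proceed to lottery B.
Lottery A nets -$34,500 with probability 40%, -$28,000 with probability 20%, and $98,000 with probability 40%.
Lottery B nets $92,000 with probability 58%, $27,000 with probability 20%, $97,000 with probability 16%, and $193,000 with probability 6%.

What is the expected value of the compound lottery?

EV(A) = 0.4 × (-34500) + 0.2 × (-28000) + 0.4 × 98000 = -13800 − 5600 + 39200 = 19800
EV(B) = 0.58 × 92000 + 0.2 × 27000 + 0.16 × 97000 + 0.06 × 193000 = 53360 + 5400 + 15520 + 11580 = 85860
Overall = 0.12 × 19800 + 0.88 × 85860 = 2376 + 75556.8 = 77932.8

$77,932.80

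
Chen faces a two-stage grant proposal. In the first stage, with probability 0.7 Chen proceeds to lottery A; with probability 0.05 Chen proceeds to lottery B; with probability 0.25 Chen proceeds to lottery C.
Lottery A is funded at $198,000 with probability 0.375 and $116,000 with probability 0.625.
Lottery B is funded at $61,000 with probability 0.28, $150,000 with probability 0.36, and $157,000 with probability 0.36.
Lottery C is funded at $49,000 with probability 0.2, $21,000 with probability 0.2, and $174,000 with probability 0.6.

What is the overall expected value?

EV(A) = 0.375 × 198000 + 0.625 × 116000 = 74250 + 72500 = 146750
EV(B) = 0.28 × 61000 + 0.36 × 150000 + 0.36 × 157000 = 17080 + 54000 + 56520 = 127600
EV(C) = 0.2 × 49000 + 0.2 × 21000 + 0.6 × 174000 = 9800 + 4200 + 104400 = 118400
Overall = 0.7 × 146750 + 0.05 × 127600 + 0.25 × 118400 = 102725 + 6380 + 29600 = 138705

$138,705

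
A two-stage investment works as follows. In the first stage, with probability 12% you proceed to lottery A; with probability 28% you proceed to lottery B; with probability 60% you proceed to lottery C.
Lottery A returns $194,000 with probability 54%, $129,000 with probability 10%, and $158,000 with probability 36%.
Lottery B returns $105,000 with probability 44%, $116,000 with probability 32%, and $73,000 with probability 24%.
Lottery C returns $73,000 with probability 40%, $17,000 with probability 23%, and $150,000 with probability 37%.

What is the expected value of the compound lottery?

$102,346

EV(A) = 0.54 × 194000 + 0.1 × 129000 + 0.36 × 158000 = 104760 + 12900 + 56880 = 174540
EV(B) = 0.44 × 105000 + 0.32 × 116000 + 0.24 × 73000 = 46200 + 37120 + 17520 = 100840
EV(C) = 0.4 × 73000 + 0.23 × 17000 + 0.37 × 150000 = 29200 + 3910 + 55500 = 88610
Overall = 0.12 × 174540 + 0.28 × 100840 + 0.6 × 88610 = 20944.8 + 28235.2 + 53166 = 102346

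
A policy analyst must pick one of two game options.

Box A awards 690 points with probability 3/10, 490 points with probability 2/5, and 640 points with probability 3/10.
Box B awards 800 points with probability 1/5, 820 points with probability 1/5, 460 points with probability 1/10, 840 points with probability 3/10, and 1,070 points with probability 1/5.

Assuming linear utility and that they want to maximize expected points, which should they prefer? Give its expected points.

Box A = 3/10 × 690 + 2/5 × 490 + 3/10 × 640 = 207 + 196 + 192 = 595
Box B = 1/5 × 800 + 1/5 × 820 + 1/10 × 460 + 3/10 × 840 + 1/5 × 1070 = 160 + 164 + 46 + 252 + 214 = 836

Box B (836 points)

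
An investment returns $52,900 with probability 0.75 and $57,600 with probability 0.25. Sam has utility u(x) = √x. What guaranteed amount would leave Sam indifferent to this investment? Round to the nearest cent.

E[u] = 0.75·√52900 + 0.25·√57600 = 0.75·230 + 0.25·240 = 232.5
CE = (232.5)² = 54056.25

$54,056.25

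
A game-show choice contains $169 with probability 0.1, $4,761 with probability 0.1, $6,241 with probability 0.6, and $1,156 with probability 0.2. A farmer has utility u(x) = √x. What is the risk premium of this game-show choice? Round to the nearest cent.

E[u] = 0.1·√169 + 0.1·√4761 + 0.6·√6241 + 0.2·√1156 = 0.1·13 + 0.1·69 + 0.6·79 + 0.2·34 = 62.4
CE = (62.4)² = 3893.76
Risk premium = EV − CE = 4468.8 − 3893.76 = 575.04

$575.04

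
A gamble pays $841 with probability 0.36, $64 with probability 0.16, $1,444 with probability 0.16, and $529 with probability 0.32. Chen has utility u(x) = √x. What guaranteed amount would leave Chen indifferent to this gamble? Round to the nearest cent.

$633.03

E[u] = 0.36·√841 + 0.16·√64 + 0.16·√1444 + 0.32·√529 = 0.36·29 + 0.16·8 + 0.16·38 + 0.32·23 = 25.16
CE = (25.16)² = 633.0256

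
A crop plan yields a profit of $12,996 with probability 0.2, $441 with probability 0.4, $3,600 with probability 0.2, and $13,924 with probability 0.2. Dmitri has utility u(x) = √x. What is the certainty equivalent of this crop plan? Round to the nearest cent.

E[u] = 0.2·√12996 + 0.4·√441 + 0.2·√3600 + 0.2·√13924 = 0.2·114 + 0.4·21 + 0.2·60 + 0.2·118 = 66.8
CE = (66.8)² = 4462.24

$4,462.24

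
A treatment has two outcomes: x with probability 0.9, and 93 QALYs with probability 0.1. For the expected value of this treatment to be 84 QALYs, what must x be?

0.9·x + 0.1·93 = 84
0.9·x = 84 − 9.3 = 74.7
x = 74.7 / 0.9 = 83

x = 83 QALYs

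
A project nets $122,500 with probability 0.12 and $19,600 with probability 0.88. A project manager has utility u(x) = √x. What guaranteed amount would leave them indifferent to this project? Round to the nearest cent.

$27,291.04

E[u] = 0.12·√122500 + 0.88·√19600 = 0.12·350 + 0.88·140 = 165.2
CE = (165.2)² = 27291.04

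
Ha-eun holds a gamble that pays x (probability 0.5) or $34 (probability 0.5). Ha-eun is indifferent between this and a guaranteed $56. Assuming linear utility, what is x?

0.5·x + 0.5·34 = 56
0.5·x = 56 − 17 = 39
x = 39 / 0.5 = 78

x = $78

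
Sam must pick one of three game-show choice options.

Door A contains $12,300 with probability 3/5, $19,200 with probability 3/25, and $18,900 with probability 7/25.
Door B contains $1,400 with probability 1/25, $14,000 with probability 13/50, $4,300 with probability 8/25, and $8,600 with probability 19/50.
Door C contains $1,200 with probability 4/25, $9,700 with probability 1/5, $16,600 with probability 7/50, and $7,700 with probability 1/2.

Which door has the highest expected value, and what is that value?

Door A ($14,976)

Door A = 3/5 × 12300 + 3/25 × 19200 + 7/25 × 18900 = 7380 + 2304 + 5292 = 14976
Door B = 1/25 × 1400 + 13/50 × 14000 + 8/25 × 4300 + 19/50 × 8600 = 56 + 3640 + 1376 + 3268 = 8340
Door C = 4/25 × 1200 + 1/5 × 9700 + 7/50 × 16600 + 1/2 × 7700 = 192 + 1940 + 2324 + 3850 = 8306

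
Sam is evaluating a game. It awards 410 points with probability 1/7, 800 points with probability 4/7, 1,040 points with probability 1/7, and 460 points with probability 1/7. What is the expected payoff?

730 points

EV = 1/7 × 410 + 4/7 × 800 + 1/7 × 1040 + 1/7 × 460 = 58.5714 + 457.1429 + 148.5714 + 65.7143 = 730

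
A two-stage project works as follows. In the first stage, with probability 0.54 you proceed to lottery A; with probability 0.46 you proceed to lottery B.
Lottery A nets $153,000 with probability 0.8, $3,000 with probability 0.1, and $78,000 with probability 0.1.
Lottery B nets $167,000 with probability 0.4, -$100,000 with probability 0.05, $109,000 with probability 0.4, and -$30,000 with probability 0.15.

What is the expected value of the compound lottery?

$116,884

EV(A) = 0.8 × 153000 + 0.1 × 3000 + 0.1 × 78000 = 122400 + 300 + 7800 = 130500
EV(B) = 0.4 × 167000 + 0.05 × (-100000) + 0.4 × 109000 + 0.15 × (-30000) = 66800 − 5000 + 43600 − 4500 = 100900
Overall = 0.54 × 130500 + 0.46 × 100900 = 70470 + 46414 = 116884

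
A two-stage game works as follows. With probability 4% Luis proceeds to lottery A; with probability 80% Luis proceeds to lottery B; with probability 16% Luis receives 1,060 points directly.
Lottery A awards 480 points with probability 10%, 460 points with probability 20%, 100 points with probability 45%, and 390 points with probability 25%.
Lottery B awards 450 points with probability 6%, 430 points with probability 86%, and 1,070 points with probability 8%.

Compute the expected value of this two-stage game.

EV(A) = 0.1 × 480 + 0.2 × 460 + 0.45 × 100 + 0.25 × 390 = 48 + 92 + 45 + 97.5 = 282.5
EV(B) = 0.06 × 450 + 0.86 × 430 + 0.08 × 1070 = 27 + 369.8 + 85.6 = 482.4
Branch C: 1060 (certain)
Overall = 0.04 × 282.5 + 0.8 × 482.4 + 0.16 × 1060 = 11.3 + 385.92 + 169.6 = 566.82

566.82 points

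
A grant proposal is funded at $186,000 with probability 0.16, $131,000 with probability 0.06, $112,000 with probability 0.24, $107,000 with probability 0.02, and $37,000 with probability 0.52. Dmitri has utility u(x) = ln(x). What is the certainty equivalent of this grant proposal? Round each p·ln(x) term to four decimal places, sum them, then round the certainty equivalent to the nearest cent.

E[u] = 0.16·ln(186000) + 0.06·ln(131000) + 0.24·ln(112000) + 0.02·ln(107000) + 0.52·ln(37000) = 1.9414 + 0.7070 + 2.7903 + 0.2316 + 5.4697 = 11.1400
CE = e^11.1400 ≈ 68871.66

$68,871.66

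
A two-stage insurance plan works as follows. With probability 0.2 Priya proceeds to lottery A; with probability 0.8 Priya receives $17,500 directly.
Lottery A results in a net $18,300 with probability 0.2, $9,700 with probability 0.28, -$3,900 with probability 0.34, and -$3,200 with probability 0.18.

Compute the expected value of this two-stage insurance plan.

EV(A) = 0.2 × 18300 + 0.28 × 9700 + 0.34 × (-3900) + 0.18 × (-3200) = 3660 + 2716 − 1326 − 576 = 4474
Branch B: 17500 (certain)
Overall = 0.2 × 4474 + 0.8 × 17500 = 894.8 + 14000 = 14894.8

$14,894.80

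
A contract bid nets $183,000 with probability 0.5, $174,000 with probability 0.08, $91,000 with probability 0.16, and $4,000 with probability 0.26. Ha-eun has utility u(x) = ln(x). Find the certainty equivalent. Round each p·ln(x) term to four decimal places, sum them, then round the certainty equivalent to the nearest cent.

E[u] = 0.5·ln(183000) + 0.08·ln(174000) + 0.16·ln(91000) + 0.26·ln(4000) = 6.0586 + 0.9653 + 1.8270 + 2.1565 = 11.0074
CE = e^11.0074 ≈ 60318.85

$60,318.85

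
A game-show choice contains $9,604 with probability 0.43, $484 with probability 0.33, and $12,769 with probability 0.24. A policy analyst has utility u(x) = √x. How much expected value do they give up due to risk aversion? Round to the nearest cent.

$1,498.69

E[u] = 0.43·√9604 + 0.33·√484 + 0.24·√12769 = 0.43·98 + 0.33·22 + 0.24·113 = 76.52
CE = (76.52)² = 5855.3104
Risk premium = EV − CE = 7354 − 5855.3104 = 1498.6896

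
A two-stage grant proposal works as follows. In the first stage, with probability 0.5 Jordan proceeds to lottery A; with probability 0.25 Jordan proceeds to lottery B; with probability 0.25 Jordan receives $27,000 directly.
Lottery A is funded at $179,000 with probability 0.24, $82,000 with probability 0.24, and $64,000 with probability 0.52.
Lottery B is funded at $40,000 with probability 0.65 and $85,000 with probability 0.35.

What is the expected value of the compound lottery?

EV(A) = 0.24 × 179000 + 0.24 × 82000 + 0.52 × 64000 = 42960 + 19680 + 33280 = 95920
EV(B) = 0.65 × 40000 + 0.35 × 85000 = 26000 + 29750 = 55750
Branch C: 27000 (certain)
Overall = 0.5 × 95920 + 0.25 × 55750 + 0.25 × 27000 = 47960 + 13937.5 + 6750 = 68647.5

$68,647.50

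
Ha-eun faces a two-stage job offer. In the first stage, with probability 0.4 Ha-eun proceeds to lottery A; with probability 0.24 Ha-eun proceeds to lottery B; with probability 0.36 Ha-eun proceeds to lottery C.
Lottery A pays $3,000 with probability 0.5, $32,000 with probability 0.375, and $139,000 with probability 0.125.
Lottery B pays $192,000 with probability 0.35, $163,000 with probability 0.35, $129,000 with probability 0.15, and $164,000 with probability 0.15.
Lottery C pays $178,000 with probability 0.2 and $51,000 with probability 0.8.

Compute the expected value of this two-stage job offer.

EV(A) = 0.5 × 3000 + 0.375 × 32000 + 0.125 × 139000 = 1500 + 12000 + 17375 = 30875
EV(B) = 0.35 × 192000 + 0.35 × 163000 + 0.15 × 129000 + 0.15 × 164000 = 67200 + 57050 + 19350 + 24600 = 168200
EV(C) = 0.2 × 178000 + 0.8 × 51000 = 35600 + 40800 = 76400
Overall = 0.4 × 30875 + 0.24 × 168200 + 0.36 × 76400 = 12350 + 40368 + 27504 = 80222

$80,222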